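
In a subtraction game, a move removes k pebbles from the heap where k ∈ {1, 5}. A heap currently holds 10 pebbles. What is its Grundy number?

0

Build the Grundy sequence with g(k) = mex{g(k−s) : s ∈ {1, 5}, s ≤ k}:
k:     0  1  2  3  4  5  6  7  8  9 10
g(k):  0  1  0  1  0  1  0  1  0  1  0
So g(10) = 0.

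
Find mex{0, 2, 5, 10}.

0 is in the set but 1 is not, so the mex is 1.

1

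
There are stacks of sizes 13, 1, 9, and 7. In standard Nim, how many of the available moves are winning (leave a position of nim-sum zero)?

Nim-sum: 13 XOR 1 XOR 9 XOR 7 = 2.
The overall nim-sum is X = 2. A stack of size p has a winning move iff p XOR X < p (reduce it to p XOR X).
  13: 13 XOR 2 = 15 ≥ 13 — no move.
  1: 1 XOR 2 = 3 ≥ 1 — no move.
  9: 9 XOR 2 = 11 ≥ 9 — no move.
  7: 7 XOR 2 = 5 < 7 — winning move (to 5).
That gives 1 winning move.

1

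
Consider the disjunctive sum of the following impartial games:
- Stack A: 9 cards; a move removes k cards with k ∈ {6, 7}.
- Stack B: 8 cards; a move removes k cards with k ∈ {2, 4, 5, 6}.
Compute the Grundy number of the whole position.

Grundy values for stack A (subtraction set {6, 7}):
k:     0  1  2  3  4  5  6  7  8  9
g(k):  0  0  0  0  0  0  1  1  1  1
So g(9) = 1.
For stack B, compute g(0), g(1), … with moves {2, 4, 5, 6}:
g(0) = mex{} = 0
g(1) = mex{} = 0
g(2) = mex{0} = 1
g(3) = mex{0} = 1
g(4) = mex{0,1} = 2
g(5) = mex{0,1} = 2
g(6) = mex{0,1,2} = 3
g(7) = mex{0,1,2} = 3
g(8) = mex{1,2,3} = 0
So g(8) = 0.
By the Sprague-Grundy theorem, the Grundy value of a sum of independent games is the XOR of the component values.
Combined value = 1 ⊕ 0 = 1.

1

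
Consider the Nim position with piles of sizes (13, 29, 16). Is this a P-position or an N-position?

Nim-sum: 13 ^ 29 ^ 16 = 0.
The nim-sum is 0, so this is a P-position: the player to move is in a losing position under optimal play.

P-position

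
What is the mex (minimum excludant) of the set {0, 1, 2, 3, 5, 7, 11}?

4

The values 0, 1, 2, 3 are all present; 4 is the first non-negative integer missing from the set.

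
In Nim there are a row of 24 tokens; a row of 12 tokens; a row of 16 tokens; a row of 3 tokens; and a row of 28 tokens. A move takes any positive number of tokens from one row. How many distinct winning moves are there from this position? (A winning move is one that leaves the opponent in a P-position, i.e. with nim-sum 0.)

In binary:
  11000  (24)
  01100  (12)
  10000  (16)
  00011  (3)
  11100  (28)
  -----
  11011  (27)
The overall nim-sum is X = 27. A row of size p has a winning move iff p XOR X < p (reduce it to p XOR X).
  24: 24 XOR 27 = 3 < 24 — winning move (to 3).
  12: 12 XOR 27 = 23 ≥ 12 — no move.
  16: 16 XOR 27 = 11 < 16 — winning move (to 11).
  3: 3 XOR 27 = 24 ≥ 3 — no move.
  28: 28 XOR 27 = 7 < 28 — winning move (to 7).
That gives 3 winning moves.

3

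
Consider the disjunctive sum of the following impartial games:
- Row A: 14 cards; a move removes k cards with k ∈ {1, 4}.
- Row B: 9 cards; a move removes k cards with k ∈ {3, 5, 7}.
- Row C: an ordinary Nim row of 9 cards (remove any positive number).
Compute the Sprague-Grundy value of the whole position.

8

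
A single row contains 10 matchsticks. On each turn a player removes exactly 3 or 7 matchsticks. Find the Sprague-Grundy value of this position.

0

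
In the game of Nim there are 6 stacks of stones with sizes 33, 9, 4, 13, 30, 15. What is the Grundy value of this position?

48

Write each in binary and XOR column by column:
  100001  (33)
  001001  (9)
  000100  (4)
  001101  (13)
  011110  (30)
  001111  (15)
  ------
  110000  (48)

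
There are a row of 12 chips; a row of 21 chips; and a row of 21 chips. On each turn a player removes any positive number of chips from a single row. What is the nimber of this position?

In binary:
  01100  (12)
  10101  (21)
  10101  (21)
  -----
  01100  (12)

12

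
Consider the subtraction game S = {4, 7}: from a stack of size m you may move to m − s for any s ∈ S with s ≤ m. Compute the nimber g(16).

Compute g(0), g(1), … for moves {4, 7}:
k:     0  1  2  3  4  5  6  7  8  9 10 11 12 13 14 15 16
g(k):  0  0  0  0  1  1  1  1  2  2  2  0  0  0  0  1  1
So g(16) = 1.

1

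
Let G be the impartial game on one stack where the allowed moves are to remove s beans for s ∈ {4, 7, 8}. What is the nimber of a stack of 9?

2

Compute g(0), g(1), … for moves {4, 7, 8}:
g(0) = mex{} = 0
g(1) = mex{} = 0
g(2) = mex{} = 0
g(3) = mex{} = 0
g(4) = mex{0} = 1
g(5) = mex{0} = 1
g(6) = mex{0} = 1
g(7) = mex{0} = 1
g(8) = mex{0,1} = 2
g(9) = mex{0,1} = 2
So g(9) = 2.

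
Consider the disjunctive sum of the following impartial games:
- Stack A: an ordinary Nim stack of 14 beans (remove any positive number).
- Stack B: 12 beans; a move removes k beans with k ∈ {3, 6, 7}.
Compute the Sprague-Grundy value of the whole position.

Stack A is a plain Nim stack of size 14, so its Grundy value is 14.
Build the Grundy sequence for stack B with g(k) = mex{g(k−s) : s ∈ {3, 6, 7}, s ≤ k}:
g(0) = mex{} = 0
g(1) = mex{} = 0
g(2) = mex{} = 0
g(3) = mex{0} = 1
g(4) = mex{0} = 1
g(5) = mex{0} = 1
g(6) = mex{0,1} = 2
g(7) = mex{0,1} = 2
g(8) = mex{0,1} = 2
g(9) = mex{0,1,2} = 3
g(10) = mex{1,2} = 0
g(11) = mex{1,2} = 0
g(12) = mex{1,2,3} = 0
So g(12) = 0.
By the Sprague-Grundy theorem, the Grundy value of a sum of independent games is the XOR of the component values.
Combined value = 14 XOR 0 = 14.

14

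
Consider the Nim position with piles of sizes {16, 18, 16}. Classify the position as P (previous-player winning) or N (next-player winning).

Compute the nim-sum pairwise:
16 ^ 18 = 2
2 ^ 16 = 18
The nim-sum is 18 ≠ 0, so this is an N-position: the player to move can win.

N-position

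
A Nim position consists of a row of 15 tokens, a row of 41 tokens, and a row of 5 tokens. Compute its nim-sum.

Compute the nim-sum pairwise:
15 ^ 41 = 38
38 ^ 5 = 35

35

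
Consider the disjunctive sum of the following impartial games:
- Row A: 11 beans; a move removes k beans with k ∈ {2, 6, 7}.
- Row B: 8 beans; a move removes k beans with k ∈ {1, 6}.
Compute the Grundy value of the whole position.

0

For row A, compute g(0), g(1), … with moves {2, 6, 7}:
k:     0  1  2  3  4  5  6  7  8  9 10 11
g(k):  0  0  1  1  0  0  1  1  2  0  3  1
So g(11) = 1.
For row B, compute g(0), g(1), … with moves {1, 6}:
k:     0  1  2  3  4  5  6  7  8
g(k):  0  1  0  1  0  1  2  0  1
So g(8) = 1.
The value of a disjunctive sum is the nim-sum of the parts.
Combined value = 1 XOR 1 = 0.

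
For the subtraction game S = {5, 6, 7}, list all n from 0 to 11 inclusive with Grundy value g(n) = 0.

0, 1, 2, 3, 4

Compute g(0), g(1), … for moves {5, 6, 7}:
k:     0  1  2  3  4  5  6  7  8  9 10 11
g(k):  0  0  0  0  0  1  1  1  1  1  2  2
The P-positions (g = 0) in 0..11 are 0, 1, 2, 3, 4.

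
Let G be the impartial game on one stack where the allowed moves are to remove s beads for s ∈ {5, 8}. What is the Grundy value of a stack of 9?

1

Grundy values for subtraction set {5, 8}:
g(0) = mex{} = 0
g(1) = mex{} = 0
g(2) = mex{} = 0
g(3) = mex{} = 0
g(4) = mex{} = 0
g(5) = mex{0} = 1
g(6) = mex{0} = 1
g(7) = mex{0} = 1
g(8) = mex{0} = 1
g(9) = mex{0} = 1
So g(9) = 1.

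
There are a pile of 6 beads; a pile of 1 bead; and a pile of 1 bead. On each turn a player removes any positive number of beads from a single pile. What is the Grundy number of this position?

Bitwise XOR of the heap sizes:
  110  (6)
  001  (1)
  001  (1)
  ---
  110  (6)

6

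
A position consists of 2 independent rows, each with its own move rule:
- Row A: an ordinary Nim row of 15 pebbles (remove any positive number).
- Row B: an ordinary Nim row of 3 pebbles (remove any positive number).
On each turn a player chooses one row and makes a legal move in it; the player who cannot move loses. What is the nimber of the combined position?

12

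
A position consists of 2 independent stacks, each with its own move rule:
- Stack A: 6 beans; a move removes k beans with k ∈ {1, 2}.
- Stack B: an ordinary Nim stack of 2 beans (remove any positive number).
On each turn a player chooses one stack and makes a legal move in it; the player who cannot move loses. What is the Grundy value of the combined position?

For stack A, compute g(0), g(1), … with moves {1, 2}:
k:     0  1  2  3  4  5  6
g(k):  0  1  2  0  1  2  0
So g(6) = 0.
Stack B is a plain Nim stack of size 2, so its Grundy value is 2.
The value of a disjunctive sum is the nim-sum of the parts.
Combined value = 0 ⊕ 2 = 2.

2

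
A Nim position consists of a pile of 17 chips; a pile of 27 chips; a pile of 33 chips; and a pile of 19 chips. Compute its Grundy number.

56

Compute the nim-sum pairwise:
17 ⊕ 27 = 10
10 ⊕ 33 = 43
43 ⊕ 19 = 56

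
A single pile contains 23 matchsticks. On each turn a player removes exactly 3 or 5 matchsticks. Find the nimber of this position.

2

Build the Grundy sequence with g(k) = mex{g(k−s) : s ∈ {3, 5}, s ≤ k}:
k:     0  1  2  3  4  5  6  7  8  9 10 11 12 13 14 15 16 17 18 19 20 21 22 23
g(k):  0  0  0  1  1  1  2  2  0  0  0  1  1  1  2  2  0  0  0  1  1  1  2  2
So g(23) = 2.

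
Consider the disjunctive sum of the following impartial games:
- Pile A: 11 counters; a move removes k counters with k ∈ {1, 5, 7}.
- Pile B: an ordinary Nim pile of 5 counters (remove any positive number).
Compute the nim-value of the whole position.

4

Grundy values for pile A (subtraction set {1, 5, 7}):
g(0) = mex{} = 0
g(1) = mex{0} = 1
g(2) = mex{1} = 0
g(3) = mex{0} = 1
g(4) = mex{1} = 0
g(5) = mex{0} = 1
g(6) = mex{1} = 0
g(7) = mex{0} = 1
g(8) = mex{1} = 0
g(9) = mex{0} = 1
g(10) = mex{1} = 0
g(11) = mex{0} = 1
So g(11) = 1.
Pile B is a plain Nim pile of size 5, so its Grundy value is 5.
The value of a disjunctive sum is the nim-sum of the parts.
Combined value = 1 XOR 5 = 4.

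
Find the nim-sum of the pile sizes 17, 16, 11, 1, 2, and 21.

Nim-sum: 17 ⊕ 16 ⊕ 11 ⊕ 1 ⊕ 2 ⊕ 21 = 28.

28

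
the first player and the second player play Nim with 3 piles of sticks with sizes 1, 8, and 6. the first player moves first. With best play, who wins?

Compute the nim-sum pairwise:
1 ^ 8 = 9
9 ^ 6 = 15
The nim-sum is 15 ≠ 0, so this is an N-position: the player to move can win; the first player has a winning move.

the first player wins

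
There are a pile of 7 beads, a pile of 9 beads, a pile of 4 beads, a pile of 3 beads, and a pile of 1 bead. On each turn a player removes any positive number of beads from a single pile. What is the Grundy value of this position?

8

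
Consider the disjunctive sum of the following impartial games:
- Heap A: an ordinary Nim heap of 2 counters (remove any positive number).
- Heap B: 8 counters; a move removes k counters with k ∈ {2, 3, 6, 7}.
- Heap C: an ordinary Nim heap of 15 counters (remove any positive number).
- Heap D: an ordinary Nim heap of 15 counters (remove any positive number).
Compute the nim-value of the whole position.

0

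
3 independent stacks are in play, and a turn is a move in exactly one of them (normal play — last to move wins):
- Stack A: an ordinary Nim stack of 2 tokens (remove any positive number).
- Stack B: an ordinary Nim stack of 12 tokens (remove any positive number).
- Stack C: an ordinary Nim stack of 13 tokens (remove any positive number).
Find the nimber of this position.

3

Stack A is a plain Nim stack of size 2, so its Grundy value is 2.
Stack B is a plain Nim stack of size 12, so its Grundy value is 12.
Stack C is a plain Nim stack of size 13, so its Grundy value is 13.
By the Sprague-Grundy theorem, the Grundy value of a sum of independent games is the XOR of the component values.
Combined value = 2 XOR 12 XOR 13 = 3.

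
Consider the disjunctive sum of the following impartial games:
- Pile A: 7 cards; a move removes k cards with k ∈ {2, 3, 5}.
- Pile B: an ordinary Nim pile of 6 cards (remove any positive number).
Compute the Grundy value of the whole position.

6

Grundy values for pile A (subtraction set {2, 3, 5}):
k:     0  1  2  3  4  5  6  7
g(k):  0  0  1  1  2  2  3  0
So g(7) = 0.
Pile B is a plain Nim pile of size 6, so its Grundy value is 6.
By the Sprague-Grundy theorem, the Grundy value of a sum of independent games is the XOR of the component values.
Combined value = 0 XOR 6 = 6.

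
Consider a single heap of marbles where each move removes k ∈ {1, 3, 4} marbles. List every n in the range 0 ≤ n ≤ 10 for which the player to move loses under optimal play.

0, 2, 7, 9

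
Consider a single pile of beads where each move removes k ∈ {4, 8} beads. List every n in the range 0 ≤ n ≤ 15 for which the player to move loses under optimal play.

0, 1, 2, 3, 12, 13, 14, 15

Grundy values for subtraction set {4, 8}:
k:     0  1  2  3  4  5  6  7  8  9 10 11 12 13 14 15
g(k):  0  0  0  0  1  1  1  1  2  2  2  2  0  0  0  0
The P-positions (g = 0) in 0..15 are 0, 1, 2, 3, 12, 13, 14, 15.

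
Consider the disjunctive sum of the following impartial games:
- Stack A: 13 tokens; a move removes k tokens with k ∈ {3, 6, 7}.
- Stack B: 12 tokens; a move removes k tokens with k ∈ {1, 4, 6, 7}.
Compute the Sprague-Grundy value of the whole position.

Build the Grundy sequence for stack A with g(k) = mex{g(k−s) : s ∈ {3, 6, 7}, s ≤ k}:
k:     0  1  2  3  4  5  6  7  8  9 10 11 12 13
g(k):  0  0  0  1  1  1  2  2  2  3  0  0  0  1
So g(13) = 1.
Grundy values for stack B (subtraction set {1, 4, 6, 7}):
k:     0  1  2  3  4  5  6  7  8  9 10 11 12
g(k):  0  1  0  1  2  0  1  2  3  2  0  1  2
So g(12) = 2.
The value of a disjunctive sum is the nim-sum of the parts.
Combined value = 1 ⊕ 2 = 3.

3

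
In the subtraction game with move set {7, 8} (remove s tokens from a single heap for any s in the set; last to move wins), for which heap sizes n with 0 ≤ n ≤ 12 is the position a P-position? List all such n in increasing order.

Build the Grundy sequence with g(k) = mex{g(k−s) : s ∈ {7, 8}, s ≤ k}:
g(0) = mex{} = 0
g(1) = mex{} = 0
g(2) = mex{} = 0
g(3) = mex{} = 0
g(4) = mex{} = 0
g(5) = mex{} = 0
g(6) = mex{} = 0
g(7) = mex{0} = 1
g(8) = mex{0} = 1
g(9) = mex{0} = 1
g(10) = mex{0} = 1
g(11) = mex{0} = 1
g(12) = mex{0} = 1
The P-positions (g = 0) in 0..12 are 0, 1, 2, 3, 4, 5, 6.

0, 1, 2, 3, 4, 5, 6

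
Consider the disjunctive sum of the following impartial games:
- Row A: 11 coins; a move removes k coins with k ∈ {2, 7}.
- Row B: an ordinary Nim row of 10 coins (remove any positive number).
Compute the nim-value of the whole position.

For row A, compute g(0), g(1), … with moves {2, 7}:
k:     0  1  2  3  4  5  6  7  8  9 10 11
g(k):  0  0  1  1  0  0  1  1  2  0  0  1
So g(11) = 1.
Row B is a plain Nim row of size 10, so its Grundy value is 10.
The value of a disjunctive sum is the nim-sum of the parts.
Combined value = 1 ⊕ 10 = 11.

11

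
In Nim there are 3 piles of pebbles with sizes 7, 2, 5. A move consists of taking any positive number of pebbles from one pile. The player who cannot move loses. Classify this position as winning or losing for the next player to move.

Losing position

Nim-sum: 7 ⊕ 2 ⊕ 5 = 0.
The nim-sum is 0, so this is a P-position: the player to move is in a losing position under optimal play.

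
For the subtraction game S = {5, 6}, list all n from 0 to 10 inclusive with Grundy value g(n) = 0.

0, 1, 2, 3, 4

Build the Grundy sequence with g(k) = mex{g(k−s) : s ∈ {5, 6}, s ≤ k}:
k:     0  1  2  3  4  5  6  7  8  9 10
g(k):  0  0  0  0  0  1  1  1  1  1  2
The P-positions (g = 0) in 0..10 are 0, 1, 2, 3, 4.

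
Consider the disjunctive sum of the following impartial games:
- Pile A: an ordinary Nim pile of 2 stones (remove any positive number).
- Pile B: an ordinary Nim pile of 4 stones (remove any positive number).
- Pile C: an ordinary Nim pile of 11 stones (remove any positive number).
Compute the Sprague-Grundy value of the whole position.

13

Pile A is a plain Nim pile of size 2, so its Grundy value is 2.
Pile B is a plain Nim pile of size 4, so its Grundy value is 4.
Pile C is a plain Nim pile of size 11, so its Grundy value is 11.
The value of a disjunctive sum is the nim-sum of the parts.
Combined value = 2 ⊕ 4 ⊕ 11 = 13.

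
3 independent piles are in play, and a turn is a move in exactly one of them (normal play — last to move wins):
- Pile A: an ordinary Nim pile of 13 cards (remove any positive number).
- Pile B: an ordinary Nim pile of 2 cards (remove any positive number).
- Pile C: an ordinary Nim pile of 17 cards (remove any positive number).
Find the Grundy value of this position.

30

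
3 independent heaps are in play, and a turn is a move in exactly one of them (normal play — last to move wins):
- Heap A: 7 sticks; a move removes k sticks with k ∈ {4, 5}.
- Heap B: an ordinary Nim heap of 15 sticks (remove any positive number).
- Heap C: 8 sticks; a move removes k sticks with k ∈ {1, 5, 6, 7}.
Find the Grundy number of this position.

Build the Grundy sequence for heap A with g(k) = mex{g(k−s) : s ∈ {4, 5}, s ≤ k}:
k:     0  1  2  3  4  5  6  7
g(k):  0  0  0  0  1  1  1  1
So g(7) = 1.
Heap B is a plain Nim heap of size 15, so its Grundy value is 15.
For heap C, compute g(0), g(1), … with moves {1, 5, 6, 7}:
k:     0  1  2  3  4  5  6  7  8
g(k):  0  1  0  1  0  1  2  3  2
So g(8) = 2.
By the Sprague-Grundy theorem, the Grundy value of a sum of independent games is the XOR of the component values.
Combined value = 1 ⊕ 15 ⊕ 2 = 12.

12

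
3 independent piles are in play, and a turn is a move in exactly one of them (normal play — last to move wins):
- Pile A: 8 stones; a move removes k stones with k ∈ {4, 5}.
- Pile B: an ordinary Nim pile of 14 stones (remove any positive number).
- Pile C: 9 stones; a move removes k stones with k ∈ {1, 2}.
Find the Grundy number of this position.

Grundy values for pile A (subtraction set {4, 5}):
g(0) = mex{} = 0
g(1) = mex{} = 0
g(2) = mex{} = 0
g(3) = mex{} = 0
g(4) = mex{0} = 1
g(5) = mex{0} = 1
g(6) = mex{0} = 1
g(7) = mex{0} = 1
g(8) = mex{0,1} = 2
So g(8) = 2.
Pile B is a plain Nim pile of size 14, so its Grundy value is 14.
Grundy values for pile C (subtraction set {1, 2}):
k:     0  1  2  3  4  5  6  7  8  9
g(k):  0  1  2  0  1  2  0  1  2  0
So g(9) = 0.
By the Sprague-Grundy theorem, the Grundy value of a sum of independent games is the XOR of the component values.
Combined value = 2 ⊕ 14 ⊕ 0 = 12.

12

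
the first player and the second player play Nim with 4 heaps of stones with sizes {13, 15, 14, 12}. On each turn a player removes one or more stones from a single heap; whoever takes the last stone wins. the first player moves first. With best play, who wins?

Nim-sum: 13 XOR 15 XOR 14 XOR 12 = 0.
The nim-sum is 0, so this is a P-position: the player to move is in a losing position under optimal play; the first player is about to move from it and so loses — the second player wins.

the second player wins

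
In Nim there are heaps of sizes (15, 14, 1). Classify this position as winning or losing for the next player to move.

Losing position

Nim-sum: 15 ⊕ 14 ⊕ 1 = 0.
The nim-sum is 0, so this is a P-position: the player to move is in a losing position under optimal play.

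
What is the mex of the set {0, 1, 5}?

2

The values 0, 1 are all present; 2 is the first non-negative integer missing from the set.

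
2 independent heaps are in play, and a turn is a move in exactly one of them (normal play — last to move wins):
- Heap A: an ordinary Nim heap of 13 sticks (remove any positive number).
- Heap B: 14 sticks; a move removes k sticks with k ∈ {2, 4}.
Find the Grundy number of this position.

Heap A is a plain Nim heap of size 13, so its Grundy value is 13.
Grundy values for heap B (subtraction set {2, 4}):
g(0) = mex{} = 0
g(1) = mex{} = 0
g(2) = mex{0} = 1
g(3) = mex{0} = 1
g(4) = mex{0,1} = 2
g(5) = mex{0,1} = 2
g(6) = mex{1,2} = 0
g(7) = mex{1,2} = 0
g(8) = mex{0,2} = 1
g(9) = mex{0,2} = 1
g(10) = mex{0,1} = 2
g(11) = mex{0,1} = 2
g(12) = mex{1,2} = 0
g(13) = mex{1,2} = 0
g(14) = mex{0,2} = 1
So g(14) = 1.
The value of a disjunctive sum is the nim-sum of the parts.
Combined value = 13 ⊕ 1 = 12.

12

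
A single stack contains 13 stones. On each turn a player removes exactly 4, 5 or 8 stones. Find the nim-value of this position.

Grundy values for subtraction set {4, 5, 8}:
g(0) = mex{} = 0
g(1) = mex{} = 0
g(2) = mex{} = 0
g(3) = mex{} = 0
g(4) = mex{0} = 1
g(5) = mex{0} = 1
g(6) = mex{0} = 1
g(7) = mex{0} = 1
g(8) = mex{0,1} = 2
g(9) = mex{0,1} = 2
g(10) = mex{0,1} = 2
g(11) = mex{0,1} = 2
g(12) = mex{1,2} = 0
g(13) = mex{1,2} = 0
So g(13) = 0.

0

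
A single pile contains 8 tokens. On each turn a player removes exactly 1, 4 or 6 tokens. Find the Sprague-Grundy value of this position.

1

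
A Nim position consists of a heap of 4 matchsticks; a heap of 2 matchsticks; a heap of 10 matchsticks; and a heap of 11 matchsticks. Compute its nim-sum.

Nim-sum: 4 XOR 2 XOR 10 XOR 11 = 7.

7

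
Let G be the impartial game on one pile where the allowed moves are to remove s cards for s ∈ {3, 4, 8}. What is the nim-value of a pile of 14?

0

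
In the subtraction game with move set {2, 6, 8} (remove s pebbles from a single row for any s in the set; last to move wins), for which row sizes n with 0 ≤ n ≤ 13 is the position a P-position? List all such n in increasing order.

0, 1, 4, 5

Compute g(0), g(1), … for moves {2, 6, 8}:
g(0) = mex{} = 0
g(1) = mex{} = 0
g(2) = mex{0} = 1
g(3) = mex{0} = 1
g(4) = mex{1} = 0
g(5) = mex{1} = 0
g(6) = mex{0} = 1
g(7) = mex{0} = 1
g(8) = mex{0,1} = 2
g(9) = mex{0,1} = 2
g(10) = mex{0,1,2} = 3
g(11) = mex{0,1,2} = 3
g(12) = mex{0,1,3} = 2
g(13) = mex{0,1,3} = 2
The P-positions (g = 0) in 0..13 are 0, 1, 4, 5.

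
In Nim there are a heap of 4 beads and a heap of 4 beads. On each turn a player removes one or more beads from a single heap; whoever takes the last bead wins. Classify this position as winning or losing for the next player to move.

Losing position

Compute the nim-sum pairwise:
4 ^ 4 = 0
The nim-sum is 0, so this is a P-position: the player to move is in a losing position under optimal play.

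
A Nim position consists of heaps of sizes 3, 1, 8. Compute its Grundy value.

Nim-sum: 3 ^ 1 ^ 8 = 10.

10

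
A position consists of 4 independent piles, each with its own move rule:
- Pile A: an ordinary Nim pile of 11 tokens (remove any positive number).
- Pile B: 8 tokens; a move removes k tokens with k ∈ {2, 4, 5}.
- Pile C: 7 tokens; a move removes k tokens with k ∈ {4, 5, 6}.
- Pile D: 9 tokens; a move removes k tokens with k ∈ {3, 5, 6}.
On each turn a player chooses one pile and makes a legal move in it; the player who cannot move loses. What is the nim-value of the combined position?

Pile A is a plain Nim pile of size 11, so its Grundy value is 11.
Build the Grundy sequence for pile B with g(k) = mex{g(k−s) : s ∈ {2, 4, 5}, s ≤ k}:
k:     0  1  2  3  4  5  6  7  8
g(k):  0  0  1  1  2  2  3  0  0
So g(8) = 0.
Build the Grundy sequence for pile C with g(k) = mex{g(k−s) : s ∈ {4, 5, 6}, s ≤ k}:
g(0) = mex{} = 0
g(1) = mex{} = 0
g(2) = mex{} = 0
g(3) = mex{} = 0
g(4) = mex{0} = 1
g(5) = mex{0} = 1
g(6) = mex{0} = 1
g(7) = mex{0} = 1
So g(7) = 1.
For pile D, compute g(0), g(1), … with moves {3, 5, 6}:
k:     0  1  2  3  4  5  6  7  8  9
g(k):  0  0  0  1  1  1  2  2  2  0
So g(9) = 0.
The value of a disjunctive sum is the nim-sum of the parts.
Combined value = 11 ⊕ 0 ⊕ 1 ⊕ 0 = 10.

10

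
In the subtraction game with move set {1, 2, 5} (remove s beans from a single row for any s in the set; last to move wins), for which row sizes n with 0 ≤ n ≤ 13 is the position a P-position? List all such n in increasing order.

0, 3, 6, 9, 12

Grundy values for subtraction set {1, 2, 5}:
k:     0  1  2  3  4  5  6  7  8  9 10 11 12 13
g(k):  0  1  2  0  1  2  0  1  2  0  1  2  0  1
The P-positions (g = 0) in 0..13 are 0, 3, 6, 9, 12.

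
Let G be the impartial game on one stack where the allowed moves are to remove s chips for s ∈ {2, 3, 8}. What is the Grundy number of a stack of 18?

Build the Grundy sequence with g(k) = mex{g(k−s) : s ∈ {2, 3, 8}, s ≤ k}:
k:     0  1  2  3  4  5  6  7  8  9 10 11 12 13 14 15 16 17 18
g(k):  0  0  1  1  2  0  0  1  1  2  0  0  1  1  2  0  0  1  1
So g(18) = 1.

1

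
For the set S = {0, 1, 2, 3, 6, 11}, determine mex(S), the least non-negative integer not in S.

The values 0, 1, 2, 3 are all present; 4 is the first non-negative integer missing from the set.

4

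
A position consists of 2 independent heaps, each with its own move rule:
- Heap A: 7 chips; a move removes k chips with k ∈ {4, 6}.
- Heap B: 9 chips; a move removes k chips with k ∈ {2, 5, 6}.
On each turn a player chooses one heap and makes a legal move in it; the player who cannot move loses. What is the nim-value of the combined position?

For heap A, compute g(0), g(1), … with moves {4, 6}:
g(0) = mex{} = 0
g(1) = mex{} = 0
g(2) = mex{} = 0
g(3) = mex{} = 0
g(4) = mex{0} = 1
g(5) = mex{0} = 1
g(6) = mex{0} = 1
g(7) = mex{0} = 1
So g(7) = 1.
Grundy values for heap B (subtraction set {2, 5, 6}):
k:     0  1  2  3  4  5  6  7  8  9
g(k):  0  0  1  1  0  2  1  3  0  2
So g(9) = 2.
By the Sprague-Grundy theorem, the Grundy value of a sum of independent games is the XOR of the component values.
Combined value = 1 ⊕ 2 = 3.

3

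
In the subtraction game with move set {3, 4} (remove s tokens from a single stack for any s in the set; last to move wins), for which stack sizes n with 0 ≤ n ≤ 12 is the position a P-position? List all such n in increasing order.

0, 1, 2, 7, 8, 9

Compute g(0), g(1), … for moves {3, 4}:
k:     0  1  2  3  4  5  6  7  8  9 10 11 12
g(k):  0  0  0  1  1  1  2  0  0  0  1  1  1
The P-positions (g = 0) in 0..12 are 0, 1, 2, 7, 8, 9.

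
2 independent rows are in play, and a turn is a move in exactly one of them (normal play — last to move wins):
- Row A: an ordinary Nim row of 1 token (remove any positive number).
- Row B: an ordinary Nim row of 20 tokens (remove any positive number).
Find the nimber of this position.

21

Row A is a plain Nim row of size 1, so its Grundy value is 1.
Row B is a plain Nim row of size 20, so its Grundy value is 20.
By the Sprague-Grundy theorem, the Grundy value of a sum of independent games is the XOR of the component values.
Combined value = 1 XOR 20 = 21.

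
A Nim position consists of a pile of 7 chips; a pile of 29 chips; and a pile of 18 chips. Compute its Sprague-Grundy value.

8

Compute the nim-sum pairwise:
7 XOR 29 = 26
26 XOR 18 = 8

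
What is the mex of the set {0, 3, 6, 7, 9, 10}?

0 is in the set but 1 is not, so the mex is 1.

1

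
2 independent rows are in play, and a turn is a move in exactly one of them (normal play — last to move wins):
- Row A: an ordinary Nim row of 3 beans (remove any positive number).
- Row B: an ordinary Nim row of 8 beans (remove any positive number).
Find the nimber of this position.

11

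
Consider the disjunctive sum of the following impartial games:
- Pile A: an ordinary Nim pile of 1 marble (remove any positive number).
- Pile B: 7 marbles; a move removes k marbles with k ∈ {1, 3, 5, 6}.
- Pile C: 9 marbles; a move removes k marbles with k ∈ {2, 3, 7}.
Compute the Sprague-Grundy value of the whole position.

0

Pile A is a plain Nim pile of size 1, so its Grundy value is 1.
For pile B, compute g(0), g(1), … with moves {1, 3, 5, 6}:
g(0) = mex{} = 0
g(1) = mex{0} = 1
g(2) = mex{1} = 0
g(3) = mex{0} = 1
g(4) = mex{1} = 0
g(5) = mex{0} = 1
g(6) = mex{0,1} = 2
g(7) = mex{0,1,2} = 3
So g(7) = 3.
Build the Grundy sequence for pile C with g(k) = mex{g(k−s) : s ∈ {2, 3, 7}, s ≤ k}:
g(0) = mex{} = 0
g(1) = mex{} = 0
g(2) = mex{0} = 1
g(3) = mex{0} = 1
g(4) = mex{0,1} = 2
g(5) = mex{1} = 0
g(6) = mex{1,2} = 0
g(7) = mex{0,2} = 1
g(8) = mex{0} = 1
g(9) = mex{0,1} = 2
So g(9) = 2.
By the Sprague-Grundy theorem, the Grundy value of a sum of independent games is the XOR of the component values.
Combined value = 1 ⊕ 3 ⊕ 2 = 0.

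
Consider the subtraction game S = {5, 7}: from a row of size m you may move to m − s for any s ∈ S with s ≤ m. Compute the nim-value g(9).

Compute g(0), g(1), … for moves {5, 7}:
k:     0  1  2  3  4  5  6  7  8  9
g(k):  0  0  0  0  0  1  1  1  1  1
So g(9) = 1.

1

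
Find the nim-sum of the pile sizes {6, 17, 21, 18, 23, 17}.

Bitwise XOR of the heap sizes:
  00110  (6)
  10001  (17)
  10101  (21)
  10010  (18)
  10111  (23)
  10001  (17)
  -----
  10110  (22)

22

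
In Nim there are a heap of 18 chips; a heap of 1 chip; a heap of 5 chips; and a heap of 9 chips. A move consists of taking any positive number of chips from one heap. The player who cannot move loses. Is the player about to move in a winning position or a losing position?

Winning position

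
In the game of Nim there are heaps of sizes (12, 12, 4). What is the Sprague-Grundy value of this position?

4

Compute the nim-sum pairwise:
12 ⊕ 12 = 0
0 ⊕ 4 = 4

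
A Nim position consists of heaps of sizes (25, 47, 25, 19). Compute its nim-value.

In binary:
  011001  (25)
  101111  (47)
  011001  (25)
  010011  (19)
  ------
  111100  (60)

60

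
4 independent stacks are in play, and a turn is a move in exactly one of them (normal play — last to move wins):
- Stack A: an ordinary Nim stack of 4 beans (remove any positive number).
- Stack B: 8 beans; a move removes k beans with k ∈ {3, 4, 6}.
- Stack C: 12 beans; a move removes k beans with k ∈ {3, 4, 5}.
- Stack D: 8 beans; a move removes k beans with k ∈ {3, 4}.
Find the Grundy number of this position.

7

Stack A is a plain Nim stack of size 4, so its Grundy value is 4.
Grundy values for stack B (subtraction set {3, 4, 6}):
g(0) = mex{} = 0
g(1) = mex{} = 0
g(2) = mex{} = 0
g(3) = mex{0} = 1
g(4) = mex{0} = 1
g(5) = mex{0} = 1
g(6) = mex{0,1} = 2
g(7) = mex{0,1} = 2
g(8) = mex{0,1} = 2
So g(8) = 2.
For stack C, compute g(0), g(1), … with moves {3, 4, 5}:
k:     0  1  2  3  4  5  6  7  8  9 10 11 12
g(k):  0  0  0  1  1  1  2  2  0  0  0  1  1
So g(12) = 1.
Grundy values for stack D (subtraction set {3, 4}):
k:     0  1  2  3  4  5  6  7  8
g(k):  0  0  0  1  1  1  2  0  0
So g(8) = 0.
By the Sprague-Grundy theorem, the Grundy value of a sum of independent games is the XOR of the component values.
Combined value = 4 XOR 2 XOR 1 XOR 0 = 7.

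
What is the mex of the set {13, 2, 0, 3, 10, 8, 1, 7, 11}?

The values 0, 1, 2, 3 are all present; 4 is the first non-negative integer missing from the set.

4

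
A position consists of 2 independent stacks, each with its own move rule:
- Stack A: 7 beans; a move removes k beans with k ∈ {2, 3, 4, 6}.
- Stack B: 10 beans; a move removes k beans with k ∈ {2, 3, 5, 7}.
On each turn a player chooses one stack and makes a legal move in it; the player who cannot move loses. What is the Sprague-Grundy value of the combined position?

3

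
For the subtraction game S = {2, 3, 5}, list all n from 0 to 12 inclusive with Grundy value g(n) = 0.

0, 1, 7, 8

Grundy values for subtraction set {2, 3, 5}:
g(0) = mex{} = 0
g(1) = mex{} = 0
g(2) = mex{0} = 1
g(3) = mex{0} = 1
g(4) = mex{0,1} = 2
g(5) = mex{0,1} = 2
g(6) = mex{0,1,2} = 3
g(7) = mex{1,2} = 0
g(8) = mex{1,2,3} = 0
g(9) = mex{0,2,3} = 1
g(10) = mex{0,2} = 1
g(11) = mex{0,1,3} = 2
g(12) = mex{0,1} = 2
The P-positions (g = 0) in 0..12 are 0, 1, 7, 8.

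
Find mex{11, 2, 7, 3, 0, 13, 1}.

4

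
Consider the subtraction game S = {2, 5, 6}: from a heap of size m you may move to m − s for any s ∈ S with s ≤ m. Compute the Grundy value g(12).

0

Grundy values for subtraction set {2, 5, 6}:
g(0) = mex{} = 0
g(1) = mex{} = 0
g(2) = mex{0} = 1
g(3) = mex{0} = 1
g(4) = mex{1} = 0
g(5) = mex{0,1} = 2
g(6) = mex{0} = 1
g(7) = mex{0,1,2} = 3
g(8) = mex{1} = 0
g(9) = mex{0,1,3} = 2
g(10) = mex{0,2} = 1
g(11) = mex{1,2} = 0
g(12) = mex{1,3} = 0
So g(12) = 0.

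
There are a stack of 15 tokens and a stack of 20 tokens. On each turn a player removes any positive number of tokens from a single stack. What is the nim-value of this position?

27

Nim-sum: 15 ^ 20 = 27.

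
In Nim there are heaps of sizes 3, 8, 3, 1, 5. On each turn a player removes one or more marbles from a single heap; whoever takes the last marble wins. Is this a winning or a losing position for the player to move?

Compute the nim-sum pairwise:
3 XOR 8 = 11
11 XOR 3 = 8
8 XOR 1 = 9
9 XOR 5 = 12
The nim-sum is 12 ≠ 0, so this is an N-position: the player to move can win.

Winning position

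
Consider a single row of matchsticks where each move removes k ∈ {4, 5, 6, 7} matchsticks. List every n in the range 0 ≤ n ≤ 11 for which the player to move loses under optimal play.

Compute g(0), g(1), … for moves {4, 5, 6, 7}:
g(0) = mex{} = 0
g(1) = mex{} = 0
g(2) = mex{} = 0
g(3) = mex{} = 0
g(4) = mex{0} = 1
g(5) = mex{0} = 1
g(6) = mex{0} = 1
g(7) = mex{0} = 1
g(8) = mex{0,1} = 2
g(9) = mex{0,1} = 2
g(10) = mex{0,1} = 2
g(11) = mex{1} = 0
The P-positions (g = 0) in 0..11 are 0, 1, 2, 3, 11.

0, 1, 2, 3, 11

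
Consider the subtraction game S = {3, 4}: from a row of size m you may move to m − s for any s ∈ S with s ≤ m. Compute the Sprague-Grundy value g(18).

Build the Grundy sequence with g(k) = mex{g(k−s) : s ∈ {3, 4}, s ≤ k}:
k:     0  1  2  3  4  5  6  7  8  9 10 11 12 13 14 15 16 17 18
g(k):  0  0  0  1  1  1  2  0  0  0  1  1  1  2  0  0  0  1  1
So g(18) = 1.

1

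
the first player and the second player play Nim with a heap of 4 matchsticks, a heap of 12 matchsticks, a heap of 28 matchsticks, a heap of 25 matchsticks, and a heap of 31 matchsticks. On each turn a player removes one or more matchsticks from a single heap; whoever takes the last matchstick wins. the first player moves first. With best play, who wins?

In binary:
  00100  (4)
  01100  (12)
  11100  (28)
  11001  (25)
  11111  (31)
  -----
  10010  (18)
The nim-sum is 18 ≠ 0, so this is an N-position: the player to move can win; the first player has a winning move.

the first player wins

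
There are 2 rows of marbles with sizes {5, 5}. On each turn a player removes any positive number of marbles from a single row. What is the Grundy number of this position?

Nim-sum: 5 ⊕ 5 = 0.

0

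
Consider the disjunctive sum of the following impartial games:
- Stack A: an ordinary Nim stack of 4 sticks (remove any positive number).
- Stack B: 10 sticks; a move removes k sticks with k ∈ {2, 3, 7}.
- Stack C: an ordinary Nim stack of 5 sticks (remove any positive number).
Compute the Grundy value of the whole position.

1

Stack A is a plain Nim stack of size 4, so its Grundy value is 4.
For stack B, compute g(0), g(1), … with moves {2, 3, 7}:
k:     0  1  2  3  4  5  6  7  8  9 10
g(k):  0  0  1  1  2  0  0  1  1  2  0
So g(10) = 0.
Stack C is a plain Nim stack of size 5, so its Grundy value is 5.
By the Sprague-Grundy theorem, the Grundy value of a sum of independent games is the XOR of the component values.
Combined value = 4 ⊕ 0 ⊕ 5 = 1.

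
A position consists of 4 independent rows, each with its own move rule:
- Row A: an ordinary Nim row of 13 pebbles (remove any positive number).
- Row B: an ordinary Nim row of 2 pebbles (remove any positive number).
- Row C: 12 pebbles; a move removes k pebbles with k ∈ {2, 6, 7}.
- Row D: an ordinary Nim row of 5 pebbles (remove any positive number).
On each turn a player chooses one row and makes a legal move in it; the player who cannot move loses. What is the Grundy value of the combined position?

Row A is a plain Nim row of size 13, so its Grundy value is 13.
Row B is a plain Nim row of size 2, so its Grundy value is 2.
For row C, compute g(0), g(1), … with moves {2, 6, 7}:
g(0) = mex{} = 0
g(1) = mex{} = 0
g(2) = mex{0} = 1
g(3) = mex{0} = 1
g(4) = mex{1} = 0
g(5) = mex{1} = 0
g(6) = mex{0} = 1
g(7) = mex{0} = 1
g(8) = mex{0,1} = 2
g(9) = mex{1} = 0
g(10) = mex{0,1,2} = 3
g(11) = mex{0} = 1
g(12) = mex{0,1,3} = 2
So g(12) = 2.
Row D is a plain Nim row of size 5, so its Grundy value is 5.
The value of a disjunctive sum is the nim-sum of the parts.
Combined value = 13 XOR 2 XOR 2 XOR 5 = 8.

8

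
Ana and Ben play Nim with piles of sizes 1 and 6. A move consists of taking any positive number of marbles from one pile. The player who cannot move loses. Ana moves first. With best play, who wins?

Ana wins

Bitwise XOR of the heap sizes:
  001  (1)
  110  (6)
  ---
  111  (7)
The nim-sum is 7 ≠ 0, so this is an N-position: the player to move can win; Ana has a winning move.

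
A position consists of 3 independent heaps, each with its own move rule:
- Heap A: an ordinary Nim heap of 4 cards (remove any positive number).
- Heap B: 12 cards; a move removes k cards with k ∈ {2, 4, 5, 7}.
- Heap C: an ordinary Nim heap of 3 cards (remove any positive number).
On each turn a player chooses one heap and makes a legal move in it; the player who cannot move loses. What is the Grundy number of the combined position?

6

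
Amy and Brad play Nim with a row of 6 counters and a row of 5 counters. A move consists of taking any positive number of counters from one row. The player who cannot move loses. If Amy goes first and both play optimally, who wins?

Amy wins

Bitwise XOR of the heap sizes:
  110  (6)
  101  (5)
  ---
  011  (3)
The nim-sum is 3 ≠ 0, so this is an N-position: the player to move can win; Amy has a winning move.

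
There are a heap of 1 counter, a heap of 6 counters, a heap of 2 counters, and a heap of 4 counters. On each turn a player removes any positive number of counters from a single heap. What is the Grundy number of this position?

1

Compute the nim-sum pairwise:
1 XOR 6 = 7
7 XOR 2 = 5
5 XOR 4 = 1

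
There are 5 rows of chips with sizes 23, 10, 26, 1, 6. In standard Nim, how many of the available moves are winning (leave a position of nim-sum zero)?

Nim-sum: 23 XOR 10 XOR 26 XOR 1 XOR 6 = 0.
The nim-sum is already 0, so every move leaves a nonzero nim-sum — there are no winning moves.

0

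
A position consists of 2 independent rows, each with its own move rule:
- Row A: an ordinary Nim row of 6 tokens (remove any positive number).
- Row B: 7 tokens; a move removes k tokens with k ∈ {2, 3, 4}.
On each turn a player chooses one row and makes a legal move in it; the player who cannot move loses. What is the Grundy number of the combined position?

6

Row A is a plain Nim row of size 6, so its Grundy value is 6.
For row B, compute g(0), g(1), … with moves {2, 3, 4}:
g(0) = mex{} = 0
g(1) = mex{} = 0
g(2) = mex{0} = 1
g(3) = mex{0} = 1
g(4) = mex{0,1} = 2
g(5) = mex{0,1} = 2
g(6) = mex{1,2} = 0
g(7) = mex{1,2} = 0
So g(7) = 0.
By the Sprague-Grundy theorem, the Grundy value of a sum of independent games is the XOR of the component values.
Combined value = 6 XOR 0 = 6.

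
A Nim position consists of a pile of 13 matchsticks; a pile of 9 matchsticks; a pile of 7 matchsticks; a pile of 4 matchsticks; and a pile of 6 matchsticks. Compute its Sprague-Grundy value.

Compute the nim-sum pairwise:
13 ⊕ 9 = 4
4 ⊕ 7 = 3
3 ⊕ 4 = 7
7 ⊕ 6 = 1

1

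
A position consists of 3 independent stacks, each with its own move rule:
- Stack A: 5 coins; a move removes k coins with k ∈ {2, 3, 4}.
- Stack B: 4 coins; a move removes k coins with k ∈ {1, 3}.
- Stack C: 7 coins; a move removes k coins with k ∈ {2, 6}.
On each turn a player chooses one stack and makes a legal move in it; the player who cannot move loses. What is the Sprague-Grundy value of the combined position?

For stack A, compute g(0), g(1), … with moves {2, 3, 4}:
g(0) = mex{} = 0
g(1) = mex{} = 0
g(2) = mex{0} = 1
g(3) = mex{0} = 1
g(4) = mex{0,1} = 2
g(5) = mex{0,1} = 2
So g(5) = 2.
Build the Grundy sequence for stack B with g(k) = mex{g(k−s) : s ∈ {1, 3}, s ≤ k}:
k:     0  1  2  3  4
g(k):  0  1  0  1  0
So g(4) = 0.
Grundy values for stack C (subtraction set {2, 6}):
k:     0  1  2  3  4  5  6  7
g(k):  0  0  1  1  0  0  1  1
So g(7) = 1.
By the Sprague-Grundy theorem, the Grundy value of a sum of independent games is the XOR of the component values.
Combined value = 2 ⊕ 0 ⊕ 1 = 3.

3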